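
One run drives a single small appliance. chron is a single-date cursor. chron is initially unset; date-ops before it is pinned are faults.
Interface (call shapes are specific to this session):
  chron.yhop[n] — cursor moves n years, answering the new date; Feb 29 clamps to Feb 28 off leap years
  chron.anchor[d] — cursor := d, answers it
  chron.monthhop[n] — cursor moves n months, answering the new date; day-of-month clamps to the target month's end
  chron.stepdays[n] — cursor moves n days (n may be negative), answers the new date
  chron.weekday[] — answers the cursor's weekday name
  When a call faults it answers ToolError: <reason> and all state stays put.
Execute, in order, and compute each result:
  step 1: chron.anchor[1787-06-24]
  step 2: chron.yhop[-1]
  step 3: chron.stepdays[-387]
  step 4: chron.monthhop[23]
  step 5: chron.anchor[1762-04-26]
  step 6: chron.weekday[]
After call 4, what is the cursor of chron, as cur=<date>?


Invoking anchor(d='1787-06-24'), → 1787-06-24.
I use yhop(n='-1'), — result: 1786-06-24.
I run stepdays(n='-387'), → 1785-06-02.
Invoking monthhop(n='23'), and observe 1787-05-02.
Now I run anchor(d='1762-04-26'): 1762-04-26.
Then weekday(), and see Monday.

Answer: cur=1787-05-02


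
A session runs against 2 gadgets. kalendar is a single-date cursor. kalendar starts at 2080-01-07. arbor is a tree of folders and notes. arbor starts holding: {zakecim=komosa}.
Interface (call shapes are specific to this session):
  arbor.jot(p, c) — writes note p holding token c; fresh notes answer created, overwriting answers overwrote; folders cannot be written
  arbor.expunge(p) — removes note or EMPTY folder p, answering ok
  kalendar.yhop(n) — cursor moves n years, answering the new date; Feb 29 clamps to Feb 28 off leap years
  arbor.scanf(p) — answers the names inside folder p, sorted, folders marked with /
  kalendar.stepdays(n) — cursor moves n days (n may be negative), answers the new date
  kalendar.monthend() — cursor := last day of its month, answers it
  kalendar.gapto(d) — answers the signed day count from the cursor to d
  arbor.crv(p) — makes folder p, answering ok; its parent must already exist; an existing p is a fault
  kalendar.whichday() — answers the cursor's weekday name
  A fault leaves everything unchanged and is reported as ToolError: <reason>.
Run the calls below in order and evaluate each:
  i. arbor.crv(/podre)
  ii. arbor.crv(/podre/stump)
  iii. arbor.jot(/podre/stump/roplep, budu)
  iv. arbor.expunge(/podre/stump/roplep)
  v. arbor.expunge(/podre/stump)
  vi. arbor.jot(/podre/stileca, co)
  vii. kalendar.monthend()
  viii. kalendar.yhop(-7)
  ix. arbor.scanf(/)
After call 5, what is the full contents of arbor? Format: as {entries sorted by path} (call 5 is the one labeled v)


I run arbor.crv with p→/podre: ok.
I invoke arbor.crv with p→/podre/stump, giving ok.
Now I run arbor.jot with p→/podre/stump/roplep, c→budu, which returns created.
Next I call arbor.expunge with p→/podre/stump/roplep, yielding ok.
Invoking arbor.expunge with p→/podre/stump, and observe ok.
I try arbor.jot with p→/podre/stileca, c→co, and get created.
Now I run kalendar.monthend, and see 2080-01-31.
I call kalendar.yhop with n→-7, and get 2073-01-31.
I try arbor.scanf with p→/, — result: [podre/, zakecim].

Answer: {podre/, zakecim=komosa}


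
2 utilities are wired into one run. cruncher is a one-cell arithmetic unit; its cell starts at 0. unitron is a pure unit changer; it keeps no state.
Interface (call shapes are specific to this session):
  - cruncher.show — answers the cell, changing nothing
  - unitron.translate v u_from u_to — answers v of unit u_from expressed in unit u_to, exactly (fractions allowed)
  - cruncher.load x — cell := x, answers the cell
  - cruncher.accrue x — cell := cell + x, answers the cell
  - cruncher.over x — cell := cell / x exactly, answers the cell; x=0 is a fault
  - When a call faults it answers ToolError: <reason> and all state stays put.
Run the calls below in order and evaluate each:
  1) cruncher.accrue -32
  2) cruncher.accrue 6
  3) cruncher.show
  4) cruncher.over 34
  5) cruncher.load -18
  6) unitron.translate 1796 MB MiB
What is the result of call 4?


Answer: -13/17

Derivation:
~$ accrue x='-32'
= -32
~$ accrue x='6'
= -26
~$ show
= -26
~$ over x='34'
= -13/17
~$ load x='-18'
= -18
~$ translate v='1796' u_from='MB' u_to='MiB'
= 7015625/4096


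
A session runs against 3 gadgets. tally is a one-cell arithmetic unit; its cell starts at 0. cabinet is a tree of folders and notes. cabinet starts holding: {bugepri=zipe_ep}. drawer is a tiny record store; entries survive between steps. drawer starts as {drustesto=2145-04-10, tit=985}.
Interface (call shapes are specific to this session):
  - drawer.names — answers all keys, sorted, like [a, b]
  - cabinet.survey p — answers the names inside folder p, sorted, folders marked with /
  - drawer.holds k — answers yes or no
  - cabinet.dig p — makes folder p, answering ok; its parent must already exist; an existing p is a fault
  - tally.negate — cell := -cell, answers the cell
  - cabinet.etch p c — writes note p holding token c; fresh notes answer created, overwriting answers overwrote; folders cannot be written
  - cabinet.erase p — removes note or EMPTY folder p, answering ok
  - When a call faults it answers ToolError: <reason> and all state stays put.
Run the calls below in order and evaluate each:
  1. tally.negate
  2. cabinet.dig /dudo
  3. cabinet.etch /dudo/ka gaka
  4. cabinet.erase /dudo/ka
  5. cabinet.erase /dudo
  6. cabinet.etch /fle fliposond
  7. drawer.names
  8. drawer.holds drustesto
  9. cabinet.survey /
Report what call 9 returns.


Answer: [bugepri, fle]

Derivation:
→ negate()
← 0
→ dig(p→/dudo)
← ok
→ etch(p→/dudo/ka, c→gaka)
← created
→ erase(p→/dudo/ka)
← ok
→ erase(p→/dudo)
← ok
→ etch(p→/fle, c→fliposond)
← created
→ names()
← [drustesto, tit]
→ holds(k→drustesto)
← yes
→ survey(p→/)
← [bugepri, fle]


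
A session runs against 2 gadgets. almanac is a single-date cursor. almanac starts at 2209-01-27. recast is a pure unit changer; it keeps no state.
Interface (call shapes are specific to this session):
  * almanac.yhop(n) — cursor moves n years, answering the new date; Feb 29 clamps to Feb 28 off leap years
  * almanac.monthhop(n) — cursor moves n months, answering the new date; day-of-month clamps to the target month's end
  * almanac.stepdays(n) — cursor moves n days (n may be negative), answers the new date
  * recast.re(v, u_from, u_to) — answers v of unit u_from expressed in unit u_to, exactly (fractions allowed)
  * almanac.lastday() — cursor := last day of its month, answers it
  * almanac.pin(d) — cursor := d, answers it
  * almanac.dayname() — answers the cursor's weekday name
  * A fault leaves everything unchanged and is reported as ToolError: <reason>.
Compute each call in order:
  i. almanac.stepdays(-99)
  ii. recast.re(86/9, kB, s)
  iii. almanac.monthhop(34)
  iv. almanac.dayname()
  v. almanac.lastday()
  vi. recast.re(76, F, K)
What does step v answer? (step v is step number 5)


Answer: 2211-08-31

Derivation:
Using almanac.stepdays with n: -99, yielding 2208-10-20.
Calling recast.re with v: 86/9, u_from: kB, u_to: s, which returns ToolError: incompatible units.
I invoke almanac.monthhop with n: 34, → 2211-08-20.
Then almanac.dayname(), and see Tuesday.
I run almanac.lastday, and get 2211-08-31.
Calling recast.re with v: 76, u_from: F, u_to: K, — result: 53567/180.


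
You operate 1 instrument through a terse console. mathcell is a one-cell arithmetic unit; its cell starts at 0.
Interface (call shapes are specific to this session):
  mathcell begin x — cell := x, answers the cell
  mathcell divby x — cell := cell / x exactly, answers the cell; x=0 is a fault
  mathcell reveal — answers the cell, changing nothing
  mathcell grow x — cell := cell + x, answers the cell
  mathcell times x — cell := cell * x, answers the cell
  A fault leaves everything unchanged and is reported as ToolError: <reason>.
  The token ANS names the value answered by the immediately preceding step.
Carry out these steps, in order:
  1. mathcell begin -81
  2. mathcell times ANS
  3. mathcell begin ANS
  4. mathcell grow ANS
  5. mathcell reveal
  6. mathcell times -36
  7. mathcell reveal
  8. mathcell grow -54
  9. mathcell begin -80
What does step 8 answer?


CALL mathcell begin[-81]
RET  -81
CALL mathcell times[ANS]
RET  6561
CALL mathcell begin[ANS]
RET  6561
CALL mathcell grow[ANS]
RET  13122
CALL mathcell reveal[]
RET  13122
CALL mathcell times[-36]
RET  -472392
CALL mathcell reveal[]
RET  -472392
CALL mathcell grow[-54]
RET  -472446
CALL mathcell begin[-80]
RET  -80

Answer: -472446


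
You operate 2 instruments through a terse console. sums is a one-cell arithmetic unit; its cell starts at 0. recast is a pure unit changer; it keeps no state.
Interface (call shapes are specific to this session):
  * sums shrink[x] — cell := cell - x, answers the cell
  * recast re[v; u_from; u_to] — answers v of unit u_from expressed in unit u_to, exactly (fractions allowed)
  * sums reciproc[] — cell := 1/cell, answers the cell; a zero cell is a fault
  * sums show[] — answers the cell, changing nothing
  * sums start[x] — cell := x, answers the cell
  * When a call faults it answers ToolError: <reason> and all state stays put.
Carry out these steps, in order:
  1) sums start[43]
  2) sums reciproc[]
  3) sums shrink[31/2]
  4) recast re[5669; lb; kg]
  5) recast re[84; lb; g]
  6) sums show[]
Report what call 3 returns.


! sums start(x→43) == 43
! sums reciproc() == 1/43
! sums shrink(x→31/2) == -1331/86
! recast re(v→5669, u_from→lb, u_to→kg) == 257141514553/100000000
! recast re(v→84, u_from→lb, u_to→g) == 952543977/25000
! sums show() == -1331/86

Answer: -1331/86


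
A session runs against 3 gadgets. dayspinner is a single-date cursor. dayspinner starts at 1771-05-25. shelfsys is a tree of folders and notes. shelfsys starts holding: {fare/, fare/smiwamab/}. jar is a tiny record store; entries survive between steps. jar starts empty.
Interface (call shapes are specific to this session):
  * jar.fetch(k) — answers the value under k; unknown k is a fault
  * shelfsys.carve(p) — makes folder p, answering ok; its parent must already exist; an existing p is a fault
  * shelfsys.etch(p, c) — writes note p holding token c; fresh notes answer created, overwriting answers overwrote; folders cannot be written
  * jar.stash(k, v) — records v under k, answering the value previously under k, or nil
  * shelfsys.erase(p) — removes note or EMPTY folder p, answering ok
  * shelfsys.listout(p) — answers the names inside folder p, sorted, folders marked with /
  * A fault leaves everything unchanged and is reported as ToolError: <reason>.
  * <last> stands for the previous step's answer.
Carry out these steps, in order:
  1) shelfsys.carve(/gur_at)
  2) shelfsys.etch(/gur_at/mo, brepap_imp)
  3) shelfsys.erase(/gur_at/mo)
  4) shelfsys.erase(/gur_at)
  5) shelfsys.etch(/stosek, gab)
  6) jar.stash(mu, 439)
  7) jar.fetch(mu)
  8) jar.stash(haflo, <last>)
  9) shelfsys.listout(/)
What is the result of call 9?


Answer: [fare/, stosek]

Derivation:
> shelfsys.carve /gur_at
:: ok
> shelfsys.etch /gur_at/mo brepap_imp
:: created
> shelfsys.erase /gur_at/mo
:: ok
> shelfsys.erase /gur_at
:: ok
> shelfsys.etch /stosek gab
:: created
> jar.stash mu 439
:: nil
> jar.fetch mu
:: 439
> jar.stash haflo <last>
:: nil
> shelfsys.listout /
:: [fare/, stosek]


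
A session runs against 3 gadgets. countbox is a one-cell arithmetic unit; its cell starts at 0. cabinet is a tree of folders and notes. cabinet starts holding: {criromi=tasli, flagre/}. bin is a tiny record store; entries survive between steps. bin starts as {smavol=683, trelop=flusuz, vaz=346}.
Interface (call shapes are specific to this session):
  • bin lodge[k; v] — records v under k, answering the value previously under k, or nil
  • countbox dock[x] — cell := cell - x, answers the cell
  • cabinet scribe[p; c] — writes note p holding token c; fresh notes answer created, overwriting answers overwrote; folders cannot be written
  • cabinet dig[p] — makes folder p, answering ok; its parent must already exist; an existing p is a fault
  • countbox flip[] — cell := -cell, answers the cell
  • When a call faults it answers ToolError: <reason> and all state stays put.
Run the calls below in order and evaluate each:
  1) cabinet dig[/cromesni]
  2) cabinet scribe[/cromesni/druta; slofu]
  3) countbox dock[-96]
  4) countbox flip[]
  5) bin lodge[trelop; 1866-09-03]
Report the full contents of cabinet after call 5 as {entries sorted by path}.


% 1. cabinet dig(p='/cromesni') -> ok
% 2. cabinet scribe(p='/cromesni/druta', c='slofu') -> created
% 3. countbox dock(x='-96') -> 96
% 4. countbox flip() -> -96
% 5. bin lodge(k='trelop', v='1866-09-03') -> flusuz

Answer: {criromi=tasli, cromesni/, cromesni/druta=slofu, flagre/}


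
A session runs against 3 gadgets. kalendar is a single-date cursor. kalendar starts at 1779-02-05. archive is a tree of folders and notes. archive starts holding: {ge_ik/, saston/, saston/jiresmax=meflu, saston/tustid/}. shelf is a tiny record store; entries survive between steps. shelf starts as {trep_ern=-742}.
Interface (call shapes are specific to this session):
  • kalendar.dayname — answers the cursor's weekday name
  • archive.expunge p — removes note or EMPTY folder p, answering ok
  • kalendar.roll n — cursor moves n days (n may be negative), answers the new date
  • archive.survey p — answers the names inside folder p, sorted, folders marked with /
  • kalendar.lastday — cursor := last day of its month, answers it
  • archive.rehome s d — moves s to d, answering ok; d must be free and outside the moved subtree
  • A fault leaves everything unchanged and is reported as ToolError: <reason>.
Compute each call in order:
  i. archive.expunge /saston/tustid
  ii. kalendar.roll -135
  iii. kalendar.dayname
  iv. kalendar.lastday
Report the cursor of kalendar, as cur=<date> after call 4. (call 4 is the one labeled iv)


Answer: cur=1778-09-30

Derivation:
% 1. archive.expunge(p: /saston/tustid) ~> ok
% 2. kalendar.roll(n: -135) ~> 1778-09-23
% 3. kalendar.dayname() ~> Wednesday
% 4. kalendar.lastday() ~> 1778-09-30


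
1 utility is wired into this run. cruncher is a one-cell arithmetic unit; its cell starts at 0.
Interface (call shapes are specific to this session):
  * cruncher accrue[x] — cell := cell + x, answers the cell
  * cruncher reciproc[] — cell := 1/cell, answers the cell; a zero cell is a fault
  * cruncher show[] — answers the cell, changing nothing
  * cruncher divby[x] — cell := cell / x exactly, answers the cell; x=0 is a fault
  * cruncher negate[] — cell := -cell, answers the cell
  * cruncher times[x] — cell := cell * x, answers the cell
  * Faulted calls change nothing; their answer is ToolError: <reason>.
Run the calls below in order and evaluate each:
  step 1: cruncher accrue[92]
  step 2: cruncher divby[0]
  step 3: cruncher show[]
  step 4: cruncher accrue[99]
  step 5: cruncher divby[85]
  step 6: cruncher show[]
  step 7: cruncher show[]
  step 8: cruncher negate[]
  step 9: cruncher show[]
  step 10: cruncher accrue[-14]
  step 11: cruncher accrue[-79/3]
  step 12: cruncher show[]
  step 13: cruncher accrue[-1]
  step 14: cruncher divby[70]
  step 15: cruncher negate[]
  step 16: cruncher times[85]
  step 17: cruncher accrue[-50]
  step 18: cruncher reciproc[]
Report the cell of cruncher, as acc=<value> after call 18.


Answer: acc=210/613

Derivation:
;; cruncher accrue(92) : 92
;; cruncher divby(0) : ToolError: division by zero
;; cruncher show() : 92
;; cruncher accrue(99) : 191
;; cruncher divby(85) : 191/85
;; cruncher show() : 191/85
;; cruncher show() : 191/85
;; cruncher negate() : -191/85
;; cruncher show() : -191/85
;; cruncher accrue(-14) : -1381/85
;; cruncher accrue(-79/3) : -10858/255
;; cruncher show() : -10858/255
;; cruncher accrue(-1) : -11113/255
;; cruncher divby(70) : -11113/17850
;; cruncher negate() : 11113/17850
;; cruncher times(85) : 11113/210
;; cruncher accrue(-50) : 613/210
;; cruncher reciproc() : 210/613


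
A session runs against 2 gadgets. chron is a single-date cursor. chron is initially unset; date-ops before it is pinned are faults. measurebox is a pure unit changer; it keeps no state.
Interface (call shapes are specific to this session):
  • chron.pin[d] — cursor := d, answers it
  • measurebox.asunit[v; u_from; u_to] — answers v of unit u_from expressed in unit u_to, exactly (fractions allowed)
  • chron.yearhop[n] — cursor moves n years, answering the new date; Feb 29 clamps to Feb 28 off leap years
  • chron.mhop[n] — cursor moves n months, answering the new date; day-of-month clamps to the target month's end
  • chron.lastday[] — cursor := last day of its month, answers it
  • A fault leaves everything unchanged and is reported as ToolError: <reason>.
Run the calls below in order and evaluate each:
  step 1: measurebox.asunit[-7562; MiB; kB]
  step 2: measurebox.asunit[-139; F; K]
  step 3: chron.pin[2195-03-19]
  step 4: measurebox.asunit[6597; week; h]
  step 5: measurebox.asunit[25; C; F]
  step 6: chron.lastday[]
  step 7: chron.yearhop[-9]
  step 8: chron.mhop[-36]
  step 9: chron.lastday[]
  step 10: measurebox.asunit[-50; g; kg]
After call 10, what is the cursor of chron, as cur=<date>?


Answer: cur=2183-03-31

Derivation:
Using measurebox.asunit using v=-7562, u_from=MiB, u_to=kB, giving -991166464/125.
Invoking measurebox.asunit using v=-139, u_from=F, u_to=K, → 3563/20.
I use chron.pin using d=2195-03-19, and get 2195-03-19.
I call measurebox.asunit using v=6597, u_from=week, u_to=h, and observe 1108296.
Then measurebox.asunit using v=25, u_from=C, u_to=F, and get 77.
Now I run chron.lastday(), and see 2195-03-31.
I use chron.yearhop using n=-9, and observe 2186-03-31.
I invoke chron.mhop using n=-36, and see 2183-03-31.
Then chron.lastday(), and see 2183-03-31.
Using measurebox.asunit using v=-50, u_from=g, u_to=kg, yielding -1/20.


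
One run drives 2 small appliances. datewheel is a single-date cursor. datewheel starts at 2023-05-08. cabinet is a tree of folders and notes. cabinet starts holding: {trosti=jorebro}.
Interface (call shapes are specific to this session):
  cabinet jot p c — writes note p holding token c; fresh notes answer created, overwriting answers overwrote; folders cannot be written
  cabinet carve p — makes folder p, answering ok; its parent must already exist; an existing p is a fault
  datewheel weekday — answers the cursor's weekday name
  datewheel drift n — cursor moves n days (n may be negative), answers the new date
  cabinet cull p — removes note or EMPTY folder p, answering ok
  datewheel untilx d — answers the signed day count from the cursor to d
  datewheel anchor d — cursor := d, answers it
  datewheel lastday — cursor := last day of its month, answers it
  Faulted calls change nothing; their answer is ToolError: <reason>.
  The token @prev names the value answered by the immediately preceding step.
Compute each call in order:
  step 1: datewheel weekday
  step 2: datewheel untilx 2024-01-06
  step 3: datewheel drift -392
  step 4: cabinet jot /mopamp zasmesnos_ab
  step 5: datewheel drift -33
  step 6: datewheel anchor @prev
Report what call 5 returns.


! 1. datewheel weekday() == Monday
! 2. datewheel untilx(d→2024-01-06) == 243
! 3. datewheel drift(n→-392) == 2022-04-11
! 4. cabinet jot(p→/mopamp, c→zasmesnos_ab) == created
! 5. datewheel drift(n→-33) == 2022-03-09
! 6. datewheel anchor(d→@prev) == 2022-03-09

Answer: 2022-03-09


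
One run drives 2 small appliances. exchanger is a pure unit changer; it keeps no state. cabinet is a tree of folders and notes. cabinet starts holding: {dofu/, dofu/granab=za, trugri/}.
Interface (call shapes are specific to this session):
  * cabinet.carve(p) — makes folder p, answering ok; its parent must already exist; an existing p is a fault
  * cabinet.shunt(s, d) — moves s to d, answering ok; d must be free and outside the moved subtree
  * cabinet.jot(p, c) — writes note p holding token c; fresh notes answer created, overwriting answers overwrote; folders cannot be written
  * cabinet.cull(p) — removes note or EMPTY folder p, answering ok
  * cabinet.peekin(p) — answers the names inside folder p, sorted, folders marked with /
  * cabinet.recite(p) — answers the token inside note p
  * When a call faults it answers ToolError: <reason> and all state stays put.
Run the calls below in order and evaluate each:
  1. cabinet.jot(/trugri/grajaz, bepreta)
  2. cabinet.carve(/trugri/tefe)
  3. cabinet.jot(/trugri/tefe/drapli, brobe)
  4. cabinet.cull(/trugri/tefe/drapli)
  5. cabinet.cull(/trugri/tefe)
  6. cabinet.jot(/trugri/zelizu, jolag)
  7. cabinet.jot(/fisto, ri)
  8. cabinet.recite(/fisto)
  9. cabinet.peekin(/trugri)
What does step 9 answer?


I try cabinet.jot with /trugri/grajaz, bepreta, and get created.
Calling cabinet.carve with /trugri/tefe: ok.
I try cabinet.jot with /trugri/tefe/drapli, brobe: created.
Calling cabinet.cull with /trugri/tefe/drapli, and see ok.
I use cabinet.cull with /trugri/tefe, and see ok.
I try cabinet.jot with /trugri/zelizu, jolag, and see created.
Using cabinet.jot with /fisto, ri, yielding created.
I call cabinet.recite with /fisto, and get ri.
Invoking cabinet.peekin with /trugri, giving [grajaz, zelizu].

Answer: [grajaz, zelizu]


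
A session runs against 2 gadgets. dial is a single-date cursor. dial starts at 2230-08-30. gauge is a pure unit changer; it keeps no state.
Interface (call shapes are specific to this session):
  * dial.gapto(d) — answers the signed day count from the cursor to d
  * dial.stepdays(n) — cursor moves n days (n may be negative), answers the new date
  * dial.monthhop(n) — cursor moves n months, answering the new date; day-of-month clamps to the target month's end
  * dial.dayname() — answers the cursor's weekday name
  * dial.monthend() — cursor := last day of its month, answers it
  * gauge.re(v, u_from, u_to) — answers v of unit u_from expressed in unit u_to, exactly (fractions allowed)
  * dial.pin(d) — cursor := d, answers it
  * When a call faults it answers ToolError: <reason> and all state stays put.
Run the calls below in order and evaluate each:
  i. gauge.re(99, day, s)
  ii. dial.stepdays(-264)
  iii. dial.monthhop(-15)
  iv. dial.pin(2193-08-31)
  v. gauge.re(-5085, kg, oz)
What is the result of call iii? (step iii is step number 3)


$ gauge.re v='99' u_from='day' u_to='s'
  8553600
$ dial.stepdays n='-264'
  2229-12-09
$ dial.monthhop n='-15'
  2228-09-09
$ dial.pin d='2193-08-31'
  2193-08-31
$ gauge.re v='-5085' u_from='kg' u_to='oz'
  -8136000000000/45359237

Answer: 2228-09-09


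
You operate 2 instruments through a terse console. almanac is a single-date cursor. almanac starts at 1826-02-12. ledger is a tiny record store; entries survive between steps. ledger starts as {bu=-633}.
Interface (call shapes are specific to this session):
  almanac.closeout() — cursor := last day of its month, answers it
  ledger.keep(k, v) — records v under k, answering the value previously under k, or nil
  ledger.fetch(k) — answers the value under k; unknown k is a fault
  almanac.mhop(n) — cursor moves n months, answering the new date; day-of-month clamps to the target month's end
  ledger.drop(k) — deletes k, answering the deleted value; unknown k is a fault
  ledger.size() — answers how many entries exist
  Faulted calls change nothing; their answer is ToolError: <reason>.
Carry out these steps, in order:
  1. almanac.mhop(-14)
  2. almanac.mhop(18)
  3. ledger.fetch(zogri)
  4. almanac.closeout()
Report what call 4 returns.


% almanac.mhop -14
  1824-12-12
% almanac.mhop 18
  1826-06-12
% ledger.fetch zogri
  ToolError: no such key zogri
% almanac.closeout
  1826-06-30

Answer: 1826-06-30


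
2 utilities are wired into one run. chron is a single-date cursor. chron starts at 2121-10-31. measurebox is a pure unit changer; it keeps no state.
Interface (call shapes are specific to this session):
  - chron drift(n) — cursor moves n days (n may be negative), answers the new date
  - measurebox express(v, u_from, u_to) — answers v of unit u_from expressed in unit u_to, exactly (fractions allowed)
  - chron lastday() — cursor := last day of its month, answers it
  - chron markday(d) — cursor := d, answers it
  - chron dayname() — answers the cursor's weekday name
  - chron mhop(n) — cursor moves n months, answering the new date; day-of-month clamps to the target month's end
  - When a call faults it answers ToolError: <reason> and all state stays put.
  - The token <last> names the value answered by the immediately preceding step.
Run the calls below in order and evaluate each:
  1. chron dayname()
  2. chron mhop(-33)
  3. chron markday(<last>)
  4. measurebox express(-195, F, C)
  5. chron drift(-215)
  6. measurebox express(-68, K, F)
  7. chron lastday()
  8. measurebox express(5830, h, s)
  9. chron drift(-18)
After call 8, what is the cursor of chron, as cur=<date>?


Answer: cur=2118-06-30

Derivation:
> chron dayname
[out] Friday
> chron mhop -33
[out] 2119-01-31
> chron markday <last>
[out] 2119-01-31
> measurebox express -195 F C
[out] -1135/9
> chron drift -215
[out] 2118-06-30
> measurebox express -68 K F
[out] -58207/100
> chron lastday
[out] 2118-06-30
> measurebox express 5830 h s
[out] 20988000
> chron drift -18
[out] 2118-06-12


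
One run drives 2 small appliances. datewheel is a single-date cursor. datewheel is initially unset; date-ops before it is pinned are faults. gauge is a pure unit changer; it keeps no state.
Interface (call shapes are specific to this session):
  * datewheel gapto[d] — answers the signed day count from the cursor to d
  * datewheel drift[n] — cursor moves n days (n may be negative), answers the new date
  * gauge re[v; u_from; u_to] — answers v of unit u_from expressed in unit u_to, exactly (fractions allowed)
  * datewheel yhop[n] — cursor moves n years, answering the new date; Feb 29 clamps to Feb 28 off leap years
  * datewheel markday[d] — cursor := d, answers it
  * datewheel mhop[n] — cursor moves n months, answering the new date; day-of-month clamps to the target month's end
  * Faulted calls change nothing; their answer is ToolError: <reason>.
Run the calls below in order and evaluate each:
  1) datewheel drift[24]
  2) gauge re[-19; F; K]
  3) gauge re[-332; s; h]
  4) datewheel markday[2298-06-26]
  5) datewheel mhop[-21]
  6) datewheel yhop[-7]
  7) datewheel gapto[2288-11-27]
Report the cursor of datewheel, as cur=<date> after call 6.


Answer: cur=2289-09-26

Derivation:
·→ datewheel drift(n=24)
·← ToolError: no date set
·→ gauge re(v=-19, u_from=F, u_to=K)
·← 14689/60
·→ gauge re(v=-332, u_from=s, u_to=h)
·← -83/900
·→ datewheel markday(d=2298-06-26)
·← 2298-06-26
·→ datewheel mhop(n=-21)
·← 2296-09-26
·→ datewheel yhop(n=-7)
·← 2289-09-26
·→ datewheel gapto(d=2288-11-27)
·← -303


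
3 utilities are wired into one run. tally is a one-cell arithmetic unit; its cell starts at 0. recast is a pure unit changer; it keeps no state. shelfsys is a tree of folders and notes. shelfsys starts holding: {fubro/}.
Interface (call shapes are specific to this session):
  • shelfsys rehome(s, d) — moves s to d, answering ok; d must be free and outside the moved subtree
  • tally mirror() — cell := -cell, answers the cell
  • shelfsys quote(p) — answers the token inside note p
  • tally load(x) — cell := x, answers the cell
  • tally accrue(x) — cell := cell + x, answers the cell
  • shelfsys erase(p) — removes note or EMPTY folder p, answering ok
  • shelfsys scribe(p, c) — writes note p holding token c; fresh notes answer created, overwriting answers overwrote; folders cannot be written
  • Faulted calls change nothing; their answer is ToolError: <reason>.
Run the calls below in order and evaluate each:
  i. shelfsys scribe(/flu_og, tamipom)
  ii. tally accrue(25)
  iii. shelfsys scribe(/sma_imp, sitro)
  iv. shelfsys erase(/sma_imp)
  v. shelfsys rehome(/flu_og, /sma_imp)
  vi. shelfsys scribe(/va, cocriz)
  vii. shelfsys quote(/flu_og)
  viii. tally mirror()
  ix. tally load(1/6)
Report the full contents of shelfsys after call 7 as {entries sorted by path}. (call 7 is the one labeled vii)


Answer: {fubro/, sma_imp=tamipom, va=cocriz}

Derivation:
>> shelfsys scribe(p=/flu_og, c=tamipom)
<< created
>> tally accrue(x=25)
<< 25
>> shelfsys scribe(p=/sma_imp, c=sitro)
<< created
>> shelfsys erase(p=/sma_imp)
<< ok
>> shelfsys rehome(s=/flu_og, d=/sma_imp)
<< ok
>> shelfsys scribe(p=/va, c=cocriz)
<< created
>> shelfsys quote(p=/flu_og)
<< ToolError: not found
>> tally mirror()
<< -25
>> tally load(x=1/6)
<< 1/6


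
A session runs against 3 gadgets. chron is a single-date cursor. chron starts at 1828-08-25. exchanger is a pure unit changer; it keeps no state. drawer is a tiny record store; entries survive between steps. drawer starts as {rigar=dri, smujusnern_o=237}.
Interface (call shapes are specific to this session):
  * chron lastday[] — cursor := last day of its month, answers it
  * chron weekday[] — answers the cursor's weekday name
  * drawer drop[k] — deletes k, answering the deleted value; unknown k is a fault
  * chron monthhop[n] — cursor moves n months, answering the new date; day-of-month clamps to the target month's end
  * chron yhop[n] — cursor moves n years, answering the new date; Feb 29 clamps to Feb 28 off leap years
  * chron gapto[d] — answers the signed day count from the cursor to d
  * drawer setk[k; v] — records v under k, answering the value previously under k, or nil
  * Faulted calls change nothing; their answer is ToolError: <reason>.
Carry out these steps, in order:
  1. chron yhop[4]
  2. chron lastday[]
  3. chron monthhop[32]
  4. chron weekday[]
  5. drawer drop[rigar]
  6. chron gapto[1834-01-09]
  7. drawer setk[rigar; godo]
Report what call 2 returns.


·→ chron yhop(n=4)
·← 1832-08-25
·→ chron lastday()
·← 1832-08-31
·→ chron monthhop(n=32)
·← 1835-04-30
·→ chron weekday()
·← Thursday
·→ drawer drop(k=rigar)
·← dri
·→ chron gapto(d=1834-01-09)
·← -476
·→ drawer setk(k=rigar, v=godo)
·← nil

Answer: 1832-08-31


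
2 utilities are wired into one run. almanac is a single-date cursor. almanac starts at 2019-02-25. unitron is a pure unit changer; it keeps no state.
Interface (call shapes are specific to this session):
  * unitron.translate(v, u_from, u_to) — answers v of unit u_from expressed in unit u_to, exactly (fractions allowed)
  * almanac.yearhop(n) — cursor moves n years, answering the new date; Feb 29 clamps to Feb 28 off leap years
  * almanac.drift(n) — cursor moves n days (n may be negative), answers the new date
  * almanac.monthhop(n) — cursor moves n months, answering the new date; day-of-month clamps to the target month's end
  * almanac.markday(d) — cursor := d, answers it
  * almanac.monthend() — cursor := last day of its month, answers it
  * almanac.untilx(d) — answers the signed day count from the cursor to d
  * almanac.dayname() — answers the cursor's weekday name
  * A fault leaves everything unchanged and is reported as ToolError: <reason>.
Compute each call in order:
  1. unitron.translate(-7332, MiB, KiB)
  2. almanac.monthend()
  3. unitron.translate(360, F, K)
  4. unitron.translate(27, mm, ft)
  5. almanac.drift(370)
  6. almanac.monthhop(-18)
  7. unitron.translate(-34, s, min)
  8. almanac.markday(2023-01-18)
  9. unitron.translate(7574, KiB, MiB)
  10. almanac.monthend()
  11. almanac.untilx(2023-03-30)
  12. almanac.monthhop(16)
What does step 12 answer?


% unitron.translate v='-7332' u_from='MiB' u_to='KiB'
:: -7507968
% almanac.monthend
:: 2019-02-28
% unitron.translate v='360' u_from='F' u_to='K'
:: 81967/180
% unitron.translate v='27' u_from='mm' u_to='ft'
:: 45/508
% almanac.drift n='370'
:: 2020-03-04
% almanac.monthhop n='-18'
:: 2018-09-04
% unitron.translate v='-34' u_from='s' u_to='min'
:: -17/30
% almanac.markday d='2023-01-18'
:: 2023-01-18
% unitron.translate v='7574' u_from='KiB' u_to='MiB'
:: 3787/512
% almanac.monthend
:: 2023-01-31
% almanac.untilx d='2023-03-30'
:: 58
% almanac.monthhop n='16'
:: 2024-05-31

Answer: 2024-05-31


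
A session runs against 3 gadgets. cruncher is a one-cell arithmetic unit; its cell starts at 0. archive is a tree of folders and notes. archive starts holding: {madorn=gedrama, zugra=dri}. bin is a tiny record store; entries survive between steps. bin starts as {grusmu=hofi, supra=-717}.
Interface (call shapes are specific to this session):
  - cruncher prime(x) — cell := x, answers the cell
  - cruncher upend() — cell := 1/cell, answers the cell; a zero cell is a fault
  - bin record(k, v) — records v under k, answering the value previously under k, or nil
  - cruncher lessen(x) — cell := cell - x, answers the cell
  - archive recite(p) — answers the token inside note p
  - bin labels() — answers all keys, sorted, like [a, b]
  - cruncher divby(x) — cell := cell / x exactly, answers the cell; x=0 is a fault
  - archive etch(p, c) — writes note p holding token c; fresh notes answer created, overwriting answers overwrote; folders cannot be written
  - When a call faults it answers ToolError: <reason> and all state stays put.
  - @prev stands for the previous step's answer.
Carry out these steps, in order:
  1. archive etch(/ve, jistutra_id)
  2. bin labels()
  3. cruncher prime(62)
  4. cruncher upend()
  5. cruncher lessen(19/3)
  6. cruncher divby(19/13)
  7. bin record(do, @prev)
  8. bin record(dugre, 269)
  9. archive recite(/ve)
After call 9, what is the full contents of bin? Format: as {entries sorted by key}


Answer: {do=-15275/3534, dugre=269, grusmu=hofi, supra=-717}

Derivation:
==> archive etch(p=/ve, c=jistutra_id)
<== created
==> bin labels()
<== [grusmu, supra]
==> cruncher prime(x=62)
<== 62
==> cruncher upend()
<== 1/62
==> cruncher lessen(x=19/3)
<== -1175/186
==> cruncher divby(x=19/13)
<== -15275/3534
==> bin record(k=do, v=@prev)
<== nil
==> bin record(k=dugre, v=269)
<== nil
==> archive recite(p=/ve)
<== jistutra_id


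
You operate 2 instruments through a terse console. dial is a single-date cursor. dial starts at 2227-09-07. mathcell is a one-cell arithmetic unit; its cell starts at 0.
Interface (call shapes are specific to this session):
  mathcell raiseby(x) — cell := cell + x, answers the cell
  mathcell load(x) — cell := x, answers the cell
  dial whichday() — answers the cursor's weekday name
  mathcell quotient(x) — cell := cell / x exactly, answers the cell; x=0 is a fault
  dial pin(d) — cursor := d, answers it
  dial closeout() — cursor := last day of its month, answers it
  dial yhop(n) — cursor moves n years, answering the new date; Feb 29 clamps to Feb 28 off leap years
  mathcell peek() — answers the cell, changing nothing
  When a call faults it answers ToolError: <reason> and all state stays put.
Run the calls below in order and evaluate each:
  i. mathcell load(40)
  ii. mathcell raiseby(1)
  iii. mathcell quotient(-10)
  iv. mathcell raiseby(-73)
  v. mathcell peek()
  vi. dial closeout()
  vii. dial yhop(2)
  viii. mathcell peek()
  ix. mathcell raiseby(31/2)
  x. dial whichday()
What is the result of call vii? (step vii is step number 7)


→ mathcell load(x→40)
← 40
→ mathcell raiseby(x→1)
← 41
→ mathcell quotient(x→-10)
← -41/10
→ mathcell raiseby(x→-73)
← -771/10
→ mathcell peek()
← -771/10
→ dial closeout()
← 2227-09-30
→ dial yhop(n→2)
← 2229-09-30
→ mathcell peek()
← -771/10
→ mathcell raiseby(x→31/2)
← -308/5
→ dial whichday()
← Wednesday

Answer: 2229-09-30


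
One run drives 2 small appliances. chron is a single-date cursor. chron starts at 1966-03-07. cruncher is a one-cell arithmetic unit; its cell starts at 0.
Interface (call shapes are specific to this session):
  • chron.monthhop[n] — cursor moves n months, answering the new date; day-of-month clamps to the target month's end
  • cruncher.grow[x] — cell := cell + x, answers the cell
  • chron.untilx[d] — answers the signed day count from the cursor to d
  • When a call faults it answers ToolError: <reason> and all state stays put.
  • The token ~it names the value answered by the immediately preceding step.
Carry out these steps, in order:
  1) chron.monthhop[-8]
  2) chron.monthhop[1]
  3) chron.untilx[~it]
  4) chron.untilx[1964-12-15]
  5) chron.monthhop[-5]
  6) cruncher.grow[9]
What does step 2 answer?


Answer: 1965-08-07

Derivation:
% chron.monthhop n=-8
[out] 1965-07-07
% chron.monthhop n=1
[out] 1965-08-07
% chron.untilx d=~it
[out] 0
% chron.untilx d=1964-12-15
[out] -235
% chron.monthhop n=-5
[out] 1965-03-07
% cruncher.grow x=9
[out] 9


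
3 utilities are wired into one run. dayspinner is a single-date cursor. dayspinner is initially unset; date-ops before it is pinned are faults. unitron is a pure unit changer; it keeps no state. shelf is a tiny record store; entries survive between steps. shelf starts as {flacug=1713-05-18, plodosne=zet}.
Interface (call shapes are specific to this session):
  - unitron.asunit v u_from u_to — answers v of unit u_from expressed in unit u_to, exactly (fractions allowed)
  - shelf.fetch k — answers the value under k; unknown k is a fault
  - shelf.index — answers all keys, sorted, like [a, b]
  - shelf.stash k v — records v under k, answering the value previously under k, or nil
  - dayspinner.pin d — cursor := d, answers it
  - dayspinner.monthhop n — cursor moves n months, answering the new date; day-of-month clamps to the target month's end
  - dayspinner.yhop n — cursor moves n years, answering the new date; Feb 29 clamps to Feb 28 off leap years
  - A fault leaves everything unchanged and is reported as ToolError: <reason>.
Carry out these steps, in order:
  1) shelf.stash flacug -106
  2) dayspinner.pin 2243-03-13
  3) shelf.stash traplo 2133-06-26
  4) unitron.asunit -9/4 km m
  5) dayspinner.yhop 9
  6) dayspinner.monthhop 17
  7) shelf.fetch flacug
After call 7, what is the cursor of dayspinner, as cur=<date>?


Answer: cur=2253-08-13

Derivation:
~$ shelf.stash k→flacug v→-106
[out] 1713-05-18
~$ dayspinner.pin d→2243-03-13
[out] 2243-03-13
~$ shelf.stash k→traplo v→2133-06-26
[out] nil
~$ unitron.asunit v→-9/4 u_from→km u_to→m
[out] -2250
~$ dayspinner.yhop n→9
[out] 2252-03-13
~$ dayspinner.monthhop n→17
[out] 2253-08-13
~$ shelf.fetch k→flacug
[out] -106


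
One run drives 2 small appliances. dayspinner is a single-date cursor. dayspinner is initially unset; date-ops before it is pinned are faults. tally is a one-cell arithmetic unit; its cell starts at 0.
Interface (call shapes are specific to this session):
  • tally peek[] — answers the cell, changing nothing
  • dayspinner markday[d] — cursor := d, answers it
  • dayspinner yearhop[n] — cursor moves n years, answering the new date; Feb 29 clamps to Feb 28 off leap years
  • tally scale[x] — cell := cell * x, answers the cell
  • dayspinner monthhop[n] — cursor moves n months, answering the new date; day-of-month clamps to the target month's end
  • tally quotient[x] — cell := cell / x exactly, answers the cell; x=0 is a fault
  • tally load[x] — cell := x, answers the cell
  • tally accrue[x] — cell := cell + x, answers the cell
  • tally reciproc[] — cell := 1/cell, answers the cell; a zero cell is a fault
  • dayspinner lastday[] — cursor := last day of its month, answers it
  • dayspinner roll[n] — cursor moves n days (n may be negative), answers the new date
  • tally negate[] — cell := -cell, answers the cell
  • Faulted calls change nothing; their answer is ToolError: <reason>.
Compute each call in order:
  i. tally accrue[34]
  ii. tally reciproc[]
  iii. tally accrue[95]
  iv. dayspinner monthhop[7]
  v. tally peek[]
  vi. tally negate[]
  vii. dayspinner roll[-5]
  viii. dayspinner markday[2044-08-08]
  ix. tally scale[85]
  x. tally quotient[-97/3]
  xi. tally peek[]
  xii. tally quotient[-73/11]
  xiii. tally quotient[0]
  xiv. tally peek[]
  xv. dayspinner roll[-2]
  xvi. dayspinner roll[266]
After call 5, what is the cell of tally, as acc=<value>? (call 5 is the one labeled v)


>>> tally accrue x: 34
:: 34
>>> tally reciproc
:: 1/34
>>> tally accrue x: 95
:: 3231/34
>>> dayspinner monthhop n: 7
:: ToolError: no date set
>>> tally peek
:: 3231/34
>>> tally negate
:: -3231/34
>>> dayspinner roll n: -5
:: ToolError: no date set
>>> dayspinner markday d: 2044-08-08
:: 2044-08-08
>>> tally scale x: 85
:: -16155/2
>>> tally quotient x: -97/3
:: 48465/194
>>> tally peek
:: 48465/194
>>> tally quotient x: -73/11
:: -533115/14162
>>> tally quotient x: 0
:: ToolError: division by zero
>>> tally peek
:: -533115/14162
>>> dayspinner roll n: -2
:: 2044-08-06
>>> dayspinner roll n: 266
:: 2045-04-29

Answer: acc=3231/34
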